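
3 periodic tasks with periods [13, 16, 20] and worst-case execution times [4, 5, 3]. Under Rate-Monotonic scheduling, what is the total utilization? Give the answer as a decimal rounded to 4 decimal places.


Compute individual utilizations (exact fractions):
  Task 1: C/T = 4/13 (approx. 0.3077)
  Task 2: C/T = 5/16 (approx. 0.3125)
  Task 3: C/T = 3/20 (approx. 0.15)
Total utilization U = 4/13 + 5/16 + 3/20 = 801/1040
Rounded to 4 decimal places: U = 0.7702
RM (Liu & Layland) bound for 3 tasks = 0.779763; compare with U = 801/1040 (approx. 0.770192)
U <= bound, so schedulable by RM sufficient condition.

0.7702


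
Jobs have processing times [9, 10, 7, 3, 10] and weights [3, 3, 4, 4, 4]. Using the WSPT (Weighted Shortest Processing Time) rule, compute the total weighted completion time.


Compute p/w ratios and sort ascending (WSPT): [(3, 4), (7, 4), (10, 4), (9, 3), (10, 3)]
Compute weighted completion times:
  Job (p=3,w=4): C=3, w*C=4*3=12
  Job (p=7,w=4): C=10, w*C=4*10=40
  Job (p=10,w=4): C=20, w*C=4*20=80
  Job (p=9,w=3): C=29, w*C=3*29=87
  Job (p=10,w=3): C=39, w*C=3*39=117
Total weighted completion time = 336

336


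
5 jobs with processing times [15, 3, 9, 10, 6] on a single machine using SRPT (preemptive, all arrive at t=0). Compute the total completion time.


Since all jobs arrive at t=0, SRPT equals SPT ordering.
SPT order: [3, 6, 9, 10, 15]
Completion times:
  Job 1: p=3, C=3
  Job 2: p=6, C=9
  Job 3: p=9, C=18
  Job 4: p=10, C=28
  Job 5: p=15, C=43
Total completion time = 3 + 9 + 18 + 28 + 43 = 101

101


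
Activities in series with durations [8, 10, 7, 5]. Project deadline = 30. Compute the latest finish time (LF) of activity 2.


LF(activity 2) = deadline - sum of successor durations
Successors: activities 3 through 4 with durations [7, 5]
Sum of successor durations = 12
LF = 30 - 12 = 18

18


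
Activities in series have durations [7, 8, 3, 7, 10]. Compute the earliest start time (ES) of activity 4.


Activity 4 starts after activities 1 through 3 complete.
Predecessor durations: [7, 8, 3]
ES = 7 + 8 + 3 = 18

18


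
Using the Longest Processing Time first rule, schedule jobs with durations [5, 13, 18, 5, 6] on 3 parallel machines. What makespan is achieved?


Sort jobs in decreasing order (LPT): [18, 13, 6, 5, 5]
Assign each job to the least loaded machine:
  Machine 1: jobs [18], load = 18
  Machine 2: jobs [13], load = 13
  Machine 3: jobs [6, 5, 5], load = 16
Makespan = max load = 18

18


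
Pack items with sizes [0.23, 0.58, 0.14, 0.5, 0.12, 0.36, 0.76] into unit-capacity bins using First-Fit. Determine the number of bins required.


Place items sequentially using First-Fit:
  Item 0.23 -> new Bin 1
  Item 0.58 -> Bin 1 (now 0.81)
  Item 0.14 -> Bin 1 (now 0.95)
  Item 0.5 -> new Bin 2
  Item 0.12 -> Bin 2 (now 0.62)
  Item 0.36 -> Bin 2 (now 0.98)
  Item 0.76 -> new Bin 3
Total bins used = 3

3


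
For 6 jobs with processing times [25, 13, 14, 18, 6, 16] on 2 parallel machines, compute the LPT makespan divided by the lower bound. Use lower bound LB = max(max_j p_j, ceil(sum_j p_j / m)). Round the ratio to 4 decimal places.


LPT order: [25, 18, 16, 14, 13, 6]
Machine loads after assignment: [45, 47]
LPT makespan = 47
Lower bound = max(max_job, ceil(total/2)) = max(25, 46) = 46
Ratio = 47 / 46 = 1.0217

1.0217


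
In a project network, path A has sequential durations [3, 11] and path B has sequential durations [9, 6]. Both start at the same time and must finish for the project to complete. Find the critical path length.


Path A total = 3 + 11 = 14
Path B total = 9 + 6 = 15
Critical path = longest path = max(14, 15) = 15

15


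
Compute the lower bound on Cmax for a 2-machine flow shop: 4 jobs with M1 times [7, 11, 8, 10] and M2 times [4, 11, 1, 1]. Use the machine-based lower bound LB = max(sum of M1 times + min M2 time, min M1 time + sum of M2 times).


LB1 = sum(M1 times) + min(M2 times) = 36 + 1 = 37
LB2 = min(M1 times) + sum(M2 times) = 7 + 17 = 24
Lower bound = max(LB1, LB2) = max(37, 24) = 37

37


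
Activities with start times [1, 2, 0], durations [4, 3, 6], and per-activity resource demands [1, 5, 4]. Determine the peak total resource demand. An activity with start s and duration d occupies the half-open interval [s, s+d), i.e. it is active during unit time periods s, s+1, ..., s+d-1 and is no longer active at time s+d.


Each activity i is active on [start_i, start_i + duration_i).
Compute total resource usage per time slot:
  t=0: active resources = [4], total = 4
  t=1: active resources = [1, 4], total = 5
  t=2: active resources = [1, 5, 4], total = 10
  t=3: active resources = [1, 5, 4], total = 10
  t=4: active resources = [1, 5, 4], total = 10
  t=5: active resources = [4], total = 4
Peak resource demand = 10

10


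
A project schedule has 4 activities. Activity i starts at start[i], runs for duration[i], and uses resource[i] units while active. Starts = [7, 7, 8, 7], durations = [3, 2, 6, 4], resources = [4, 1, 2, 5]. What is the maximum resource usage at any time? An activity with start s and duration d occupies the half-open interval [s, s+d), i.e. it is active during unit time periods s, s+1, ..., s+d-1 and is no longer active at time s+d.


Each activity i is active on [start_i, start_i + duration_i).
Compute total resource usage per time slot:
  t=0: active resources = [], total = 0
  t=1: active resources = [], total = 0
  t=2: active resources = [], total = 0
  t=3: active resources = [], total = 0
  t=4: active resources = [], total = 0
  t=5: active resources = [], total = 0
  t=6: active resources = [], total = 0
  t=7: active resources = [4, 1, 5], total = 10
  t=8: active resources = [4, 1, 2, 5], total = 12
  t=9: active resources = [4, 2, 5], total = 11
  t=10: active resources = [2, 5], total = 7
  t=11: active resources = [2], total = 2
  t=12: active resources = [2], total = 2
  t=13: active resources = [2], total = 2
Peak resource demand = 12

12


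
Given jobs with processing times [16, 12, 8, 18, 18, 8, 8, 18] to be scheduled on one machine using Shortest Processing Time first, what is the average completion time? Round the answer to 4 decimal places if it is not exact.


Sort jobs by processing time (SPT order): [8, 8, 8, 12, 16, 18, 18, 18]
Compute completion times sequentially:
  Job 1: processing = 8, completes at 8
  Job 2: processing = 8, completes at 16
  Job 3: processing = 8, completes at 24
  Job 4: processing = 12, completes at 36
  Job 5: processing = 16, completes at 52
  Job 6: processing = 18, completes at 70
  Job 7: processing = 18, completes at 88
  Job 8: processing = 18, completes at 106
Sum of completion times = 400
Average completion time = 400/8 = 50.0

50.0


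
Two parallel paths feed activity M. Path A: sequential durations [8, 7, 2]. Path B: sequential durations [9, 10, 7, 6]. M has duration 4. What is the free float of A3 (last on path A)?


ES(A3) = sum of predecessors on chain A = 15
EF(A3) = ES + duration = 15 + 2 = 17
Successor of A3 is M. ES(M) = max(sum(A), sum(B)) = max(17, 32) = 32
Free float = ES(successor) - EF(current) = 32 - 17 = 15

15


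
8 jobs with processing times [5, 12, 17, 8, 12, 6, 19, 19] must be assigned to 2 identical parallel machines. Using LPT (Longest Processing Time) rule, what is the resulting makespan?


Sort jobs in decreasing order (LPT): [19, 19, 17, 12, 12, 8, 6, 5]
Assign each job to the least loaded machine:
  Machine 1: jobs [19, 17, 8, 5], load = 49
  Machine 2: jobs [19, 12, 12, 6], load = 49
Makespan = max load = 49

49


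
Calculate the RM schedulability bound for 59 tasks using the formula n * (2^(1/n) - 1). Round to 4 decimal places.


Compute 2^(1/59) = 1.0118175391
Subtract 1: 1.0118175391 - 1 = 0.0118175391
Multiply by n: 59 * 0.0118175391 = 0.6972348069
Round to 4 dp: 0.6972

0.6972


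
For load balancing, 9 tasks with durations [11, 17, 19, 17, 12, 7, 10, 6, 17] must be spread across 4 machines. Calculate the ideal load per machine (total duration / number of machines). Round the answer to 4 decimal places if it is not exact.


Total processing time = 11 + 17 + 19 + 17 + 12 + 7 + 10 + 6 + 17 = 116
Number of machines = 4
Ideal balanced load = 116 / 4 = 29.0

29.0


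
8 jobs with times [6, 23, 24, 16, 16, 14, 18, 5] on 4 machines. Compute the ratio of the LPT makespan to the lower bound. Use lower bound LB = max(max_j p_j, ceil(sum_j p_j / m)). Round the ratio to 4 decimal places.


LPT order: [24, 23, 18, 16, 16, 14, 6, 5]
Machine loads after assignment: [29, 29, 32, 32]
LPT makespan = 32
Lower bound = max(max_job, ceil(total/4)) = max(24, 31) = 31
Ratio = 32 / 31 = 1.0323

1.0323


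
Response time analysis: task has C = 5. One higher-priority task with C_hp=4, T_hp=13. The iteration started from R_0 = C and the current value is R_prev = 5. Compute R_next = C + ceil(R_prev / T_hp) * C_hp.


R_next = C + ceil(R_prev / T_hp) * C_hp
ceil(5 / 13) = ceil(0.3846) = 1
Interference = 1 * 4 = 4
R_next = 5 + 4 = 9

9


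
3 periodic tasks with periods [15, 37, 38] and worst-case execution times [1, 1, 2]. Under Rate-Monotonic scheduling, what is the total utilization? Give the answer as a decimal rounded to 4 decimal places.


Compute individual utilizations (exact fractions):
  Task 1: C/T = 1/15 (approx. 0.0667)
  Task 2: C/T = 1/37 (approx. 0.027)
  Task 3: C/T = 2/38 = 1/19 (approx. 0.0526)
Total utilization U = 1/15 + 1/37 + 1/19 = 1543/10545
Rounded to 4 decimal places: U = 0.1463
RM (Liu & Layland) bound for 3 tasks = 0.779763; compare with U = 1543/10545 (approx. 0.146325)
U <= bound, so schedulable by RM sufficient condition.

0.1463


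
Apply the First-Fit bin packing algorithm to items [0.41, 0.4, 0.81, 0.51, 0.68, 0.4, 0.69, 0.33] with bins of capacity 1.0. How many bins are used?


Place items sequentially using First-Fit:
  Item 0.41 -> new Bin 1
  Item 0.4 -> Bin 1 (now 0.81)
  Item 0.81 -> new Bin 2
  Item 0.51 -> new Bin 3
  Item 0.68 -> new Bin 4
  Item 0.4 -> Bin 3 (now 0.91)
  Item 0.69 -> new Bin 5
  Item 0.33 -> new Bin 6
Total bins used = 6

6


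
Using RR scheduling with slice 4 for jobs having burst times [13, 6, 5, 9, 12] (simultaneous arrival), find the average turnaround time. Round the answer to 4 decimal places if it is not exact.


Time quantum = 4
Execution trace:
  J1 runs 4 units, time = 4
  J2 runs 4 units, time = 8
  J3 runs 4 units, time = 12
  J4 runs 4 units, time = 16
  J5 runs 4 units, time = 20
  J1 runs 4 units, time = 24
  J2 runs 2 units, time = 26
  J3 runs 1 units, time = 27
  J4 runs 4 units, time = 31
  J5 runs 4 units, time = 35
  J1 runs 4 units, time = 39
  J4 runs 1 units, time = 40
  J5 runs 4 units, time = 44
  J1 runs 1 units, time = 45
Finish times: [45, 26, 27, 40, 44]
Average turnaround = 182/5 = 36.4

36.4


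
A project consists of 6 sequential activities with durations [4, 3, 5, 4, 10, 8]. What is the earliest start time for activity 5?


Activity 5 starts after activities 1 through 4 complete.
Predecessor durations: [4, 3, 5, 4]
ES = 4 + 3 + 5 + 4 = 16

16


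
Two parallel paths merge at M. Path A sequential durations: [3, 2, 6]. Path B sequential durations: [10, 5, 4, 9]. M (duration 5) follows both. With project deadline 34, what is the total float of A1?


Forward pass: ES(A1) = sum of predecessors on chain A = 0
EF = ES + duration = 0 + 3 = 3
Backward pass: LF(M) = deadline = 34; LS(M) = 34 - 5 = 29
LF(A1) = LS(M) - sum(successors on chain A) = 29 - 8 = 21
LS = LF - duration = 21 - 3 = 18
Total float = LS - ES = 18 - 0 = 18

18


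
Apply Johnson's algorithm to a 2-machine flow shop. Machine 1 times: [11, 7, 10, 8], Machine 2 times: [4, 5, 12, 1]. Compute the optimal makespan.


Apply Johnson's rule:
  Group 1 (a <= b): [(3, 10, 12)]
  Group 2 (a > b): [(2, 7, 5), (1, 11, 4), (4, 8, 1)]
Optimal job order: [3, 2, 1, 4]
Schedule:
  Job 3: M1 done at 10, M2 done at 22
  Job 2: M1 done at 17, M2 done at 27
  Job 1: M1 done at 28, M2 done at 32
  Job 4: M1 done at 36, M2 done at 37
Makespan = 37

37


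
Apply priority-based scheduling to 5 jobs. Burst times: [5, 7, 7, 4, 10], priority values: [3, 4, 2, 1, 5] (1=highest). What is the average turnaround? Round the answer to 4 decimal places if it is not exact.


Sort by priority (ascending = highest first):
Order: [(1, 4), (2, 7), (3, 5), (4, 7), (5, 10)]
Completion times:
  Priority 1, burst=4, C=4
  Priority 2, burst=7, C=11
  Priority 3, burst=5, C=16
  Priority 4, burst=7, C=23
  Priority 5, burst=10, C=33
Average turnaround = 87/5 = 17.4

17.4


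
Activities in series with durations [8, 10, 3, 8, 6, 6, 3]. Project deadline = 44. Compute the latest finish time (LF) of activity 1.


LF(activity 1) = deadline - sum of successor durations
Successors: activities 2 through 7 with durations [10, 3, 8, 6, 6, 3]
Sum of successor durations = 36
LF = 44 - 36 = 8

8


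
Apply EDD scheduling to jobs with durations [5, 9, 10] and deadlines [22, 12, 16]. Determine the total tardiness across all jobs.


Sort by due date (EDD order): [(9, 12), (10, 16), (5, 22)]
Compute completion times and tardiness:
  Job 1: p=9, d=12, C=9, tardiness=max(0,9-12)=0
  Job 2: p=10, d=16, C=19, tardiness=max(0,19-16)=3
  Job 3: p=5, d=22, C=24, tardiness=max(0,24-22)=2
Total tardiness = 5

5


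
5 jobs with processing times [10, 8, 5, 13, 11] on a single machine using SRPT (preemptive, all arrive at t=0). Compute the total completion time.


Since all jobs arrive at t=0, SRPT equals SPT ordering.
SPT order: [5, 8, 10, 11, 13]
Completion times:
  Job 1: p=5, C=5
  Job 2: p=8, C=13
  Job 3: p=10, C=23
  Job 4: p=11, C=34
  Job 5: p=13, C=47
Total completion time = 5 + 13 + 23 + 34 + 47 = 122

122


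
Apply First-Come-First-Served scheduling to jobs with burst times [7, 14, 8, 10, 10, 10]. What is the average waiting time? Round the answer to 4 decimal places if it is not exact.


FCFS order (as given): [7, 14, 8, 10, 10, 10]
Waiting times:
  Job 1: wait = 0
  Job 2: wait = 7
  Job 3: wait = 21
  Job 4: wait = 29
  Job 5: wait = 39
  Job 6: wait = 49
Sum of waiting times = 145
Average waiting time = 145/6 = 24.1667

24.1667


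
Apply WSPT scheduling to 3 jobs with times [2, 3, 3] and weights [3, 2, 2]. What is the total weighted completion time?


Compute p/w ratios and sort ascending (WSPT): [(2, 3), (3, 2), (3, 2)]
Compute weighted completion times:
  Job (p=2,w=3): C=2, w*C=3*2=6
  Job (p=3,w=2): C=5, w*C=2*5=10
  Job (p=3,w=2): C=8, w*C=2*8=16
Total weighted completion time = 32

32


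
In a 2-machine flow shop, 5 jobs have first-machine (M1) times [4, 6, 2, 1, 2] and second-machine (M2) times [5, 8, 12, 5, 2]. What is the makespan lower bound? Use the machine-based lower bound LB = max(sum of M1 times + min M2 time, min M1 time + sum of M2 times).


LB1 = sum(M1 times) + min(M2 times) = 15 + 2 = 17
LB2 = min(M1 times) + sum(M2 times) = 1 + 32 = 33
Lower bound = max(LB1, LB2) = max(17, 33) = 33

33


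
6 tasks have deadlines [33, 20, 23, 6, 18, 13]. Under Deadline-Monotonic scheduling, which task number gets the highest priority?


Sort tasks by relative deadline (ascending):
  Task 4: deadline = 6
  Task 6: deadline = 13
  Task 5: deadline = 18
  Task 2: deadline = 20
  Task 3: deadline = 23
  Task 1: deadline = 33
Priority order (highest first): [4, 6, 5, 2, 3, 1]
Highest priority task = 4

4


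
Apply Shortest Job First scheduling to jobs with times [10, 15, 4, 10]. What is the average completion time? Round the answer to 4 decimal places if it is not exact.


SJF order (ascending): [4, 10, 10, 15]
Completion times:
  Job 1: burst=4, C=4
  Job 2: burst=10, C=14
  Job 3: burst=10, C=24
  Job 4: burst=15, C=39
Average completion = 81/4 = 20.25

20.25


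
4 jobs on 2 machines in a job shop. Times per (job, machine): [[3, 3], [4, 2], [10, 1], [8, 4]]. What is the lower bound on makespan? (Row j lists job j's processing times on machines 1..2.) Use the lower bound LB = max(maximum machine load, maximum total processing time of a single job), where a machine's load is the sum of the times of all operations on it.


Machine loads:
  Machine 1: 3 + 4 + 10 + 8 = 25
  Machine 2: 3 + 2 + 1 + 4 = 10
Max machine load = 25
Job totals:
  Job 1: 6
  Job 2: 6
  Job 3: 11
  Job 4: 12
Max job total = 12
Lower bound = max(25, 12) = 25

25


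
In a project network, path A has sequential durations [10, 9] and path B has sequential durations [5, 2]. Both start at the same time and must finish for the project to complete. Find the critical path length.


Path A total = 10 + 9 = 19
Path B total = 5 + 2 = 7
Critical path = longest path = max(19, 7) = 19

19


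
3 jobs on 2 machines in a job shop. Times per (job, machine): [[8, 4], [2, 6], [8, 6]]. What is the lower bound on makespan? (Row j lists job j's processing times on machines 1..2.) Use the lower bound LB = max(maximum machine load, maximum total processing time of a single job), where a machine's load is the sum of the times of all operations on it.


Machine loads:
  Machine 1: 8 + 2 + 8 = 18
  Machine 2: 4 + 6 + 6 = 16
Max machine load = 18
Job totals:
  Job 1: 12
  Job 2: 8
  Job 3: 14
Max job total = 14
Lower bound = max(18, 14) = 18

18


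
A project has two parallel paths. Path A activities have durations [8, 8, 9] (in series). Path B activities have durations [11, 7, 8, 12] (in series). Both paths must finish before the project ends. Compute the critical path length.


Path A total = 8 + 8 + 9 = 25
Path B total = 11 + 7 + 8 + 12 = 38
Critical path = longest path = max(25, 38) = 38

38


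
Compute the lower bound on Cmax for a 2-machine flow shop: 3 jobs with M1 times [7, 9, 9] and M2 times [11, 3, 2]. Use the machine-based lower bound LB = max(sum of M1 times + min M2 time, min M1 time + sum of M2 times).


LB1 = sum(M1 times) + min(M2 times) = 25 + 2 = 27
LB2 = min(M1 times) + sum(M2 times) = 7 + 16 = 23
Lower bound = max(LB1, LB2) = max(27, 23) = 27

27


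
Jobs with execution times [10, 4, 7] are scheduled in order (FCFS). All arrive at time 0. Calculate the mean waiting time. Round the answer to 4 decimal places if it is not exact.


FCFS order (as given): [10, 4, 7]
Waiting times:
  Job 1: wait = 0
  Job 2: wait = 10
  Job 3: wait = 14
Sum of waiting times = 24
Average waiting time = 24/3 = 8.0

8.0


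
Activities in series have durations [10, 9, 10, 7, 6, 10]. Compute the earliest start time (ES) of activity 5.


Activity 5 starts after activities 1 through 4 complete.
Predecessor durations: [10, 9, 10, 7]
ES = 10 + 9 + 10 + 7 = 36

36


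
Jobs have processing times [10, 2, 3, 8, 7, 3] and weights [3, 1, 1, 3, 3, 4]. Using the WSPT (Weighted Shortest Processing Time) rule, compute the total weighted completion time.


Compute p/w ratios and sort ascending (WSPT): [(3, 4), (2, 1), (7, 3), (8, 3), (3, 1), (10, 3)]
Compute weighted completion times:
  Job (p=3,w=4): C=3, w*C=4*3=12
  Job (p=2,w=1): C=5, w*C=1*5=5
  Job (p=7,w=3): C=12, w*C=3*12=36
  Job (p=8,w=3): C=20, w*C=3*20=60
  Job (p=3,w=1): C=23, w*C=1*23=23
  Job (p=10,w=3): C=33, w*C=3*33=99
Total weighted completion time = 235

235


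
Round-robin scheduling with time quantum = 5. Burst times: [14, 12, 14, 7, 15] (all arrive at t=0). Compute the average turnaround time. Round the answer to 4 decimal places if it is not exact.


Time quantum = 5
Execution trace:
  J1 runs 5 units, time = 5
  J2 runs 5 units, time = 10
  J3 runs 5 units, time = 15
  J4 runs 5 units, time = 20
  J5 runs 5 units, time = 25
  J1 runs 5 units, time = 30
  J2 runs 5 units, time = 35
  J3 runs 5 units, time = 40
  J4 runs 2 units, time = 42
  J5 runs 5 units, time = 47
  J1 runs 4 units, time = 51
  J2 runs 2 units, time = 53
  J3 runs 4 units, time = 57
  J5 runs 5 units, time = 62
Finish times: [51, 53, 57, 42, 62]
Average turnaround = 265/5 = 53.0

53.0


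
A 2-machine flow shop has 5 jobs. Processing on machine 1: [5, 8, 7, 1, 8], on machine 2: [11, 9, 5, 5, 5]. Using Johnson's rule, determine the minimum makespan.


Apply Johnson's rule:
  Group 1 (a <= b): [(4, 1, 5), (1, 5, 11), (2, 8, 9)]
  Group 2 (a > b): [(3, 7, 5), (5, 8, 5)]
Optimal job order: [4, 1, 2, 3, 5]
Schedule:
  Job 4: M1 done at 1, M2 done at 6
  Job 1: M1 done at 6, M2 done at 17
  Job 2: M1 done at 14, M2 done at 26
  Job 3: M1 done at 21, M2 done at 31
  Job 5: M1 done at 29, M2 done at 36
Makespan = 36

36


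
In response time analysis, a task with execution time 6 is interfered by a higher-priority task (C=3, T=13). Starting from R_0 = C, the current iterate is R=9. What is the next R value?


R_next = C + ceil(R_prev / T_hp) * C_hp
ceil(9 / 13) = ceil(0.6923) = 1
Interference = 1 * 3 = 3
R_next = 6 + 3 = 9
R_next = R_prev, so the iteration has converged (response time = 9).

9


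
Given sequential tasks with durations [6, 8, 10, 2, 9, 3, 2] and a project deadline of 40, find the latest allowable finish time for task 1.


LF(activity 1) = deadline - sum of successor durations
Successors: activities 2 through 7 with durations [8, 10, 2, 9, 3, 2]
Sum of successor durations = 34
LF = 40 - 34 = 6

6


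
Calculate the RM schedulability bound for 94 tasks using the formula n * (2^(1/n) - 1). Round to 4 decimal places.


Compute 2^(1/94) = 1.0074011604
Subtract 1: 1.0074011604 - 1 = 0.0074011604
Multiply by n: 94 * 0.0074011604 = 0.6957090776
Round to 4 dp: 0.6957

0.6957


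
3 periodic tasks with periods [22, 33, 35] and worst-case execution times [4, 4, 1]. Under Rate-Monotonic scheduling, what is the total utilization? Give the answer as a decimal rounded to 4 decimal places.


Compute individual utilizations (exact fractions):
  Task 1: C/T = 4/22 = 2/11 (approx. 0.1818)
  Task 2: C/T = 4/33 (approx. 0.1212)
  Task 3: C/T = 1/35 (approx. 0.0286)
Total utilization U = 2/11 + 4/33 + 1/35 = 383/1155
Rounded to 4 decimal places: U = 0.3316
RM (Liu & Layland) bound for 3 tasks = 0.779763; compare with U = 383/1155 (approx. 0.331602)
U <= bound, so schedulable by RM sufficient condition.

0.3316


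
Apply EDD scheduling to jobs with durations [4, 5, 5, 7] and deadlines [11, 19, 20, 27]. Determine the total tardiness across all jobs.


Sort by due date (EDD order): [(4, 11), (5, 19), (5, 20), (7, 27)]
Compute completion times and tardiness:
  Job 1: p=4, d=11, C=4, tardiness=max(0,4-11)=0
  Job 2: p=5, d=19, C=9, tardiness=max(0,9-19)=0
  Job 3: p=5, d=20, C=14, tardiness=max(0,14-20)=0
  Job 4: p=7, d=27, C=21, tardiness=max(0,21-27)=0
Total tardiness = 0

0


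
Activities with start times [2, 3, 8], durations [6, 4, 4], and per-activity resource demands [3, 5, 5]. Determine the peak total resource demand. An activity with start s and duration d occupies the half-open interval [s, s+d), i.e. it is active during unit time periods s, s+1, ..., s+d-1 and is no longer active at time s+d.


Each activity i is active on [start_i, start_i + duration_i).
Compute total resource usage per time slot:
  t=0: active resources = [], total = 0
  t=1: active resources = [], total = 0
  t=2: active resources = [3], total = 3
  t=3: active resources = [3, 5], total = 8
  t=4: active resources = [3, 5], total = 8
  t=5: active resources = [3, 5], total = 8
  t=6: active resources = [3, 5], total = 8
  t=7: active resources = [3], total = 3
  t=8: active resources = [5], total = 5
  t=9: active resources = [5], total = 5
  t=10: active resources = [5], total = 5
  t=11: active resources = [5], total = 5
Peak resource demand = 8

8


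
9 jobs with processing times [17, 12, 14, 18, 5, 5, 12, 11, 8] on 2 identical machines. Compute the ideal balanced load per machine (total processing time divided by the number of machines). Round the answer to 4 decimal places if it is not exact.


Total processing time = 17 + 12 + 14 + 18 + 5 + 5 + 12 + 11 + 8 = 102
Number of machines = 2
Ideal balanced load = 102 / 2 = 51.0

51.0


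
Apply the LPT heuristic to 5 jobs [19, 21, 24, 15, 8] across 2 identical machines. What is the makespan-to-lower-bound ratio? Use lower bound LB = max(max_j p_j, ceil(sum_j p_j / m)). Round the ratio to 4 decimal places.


LPT order: [24, 21, 19, 15, 8]
Machine loads after assignment: [47, 40]
LPT makespan = 47
Lower bound = max(max_job, ceil(total/2)) = max(24, 44) = 44
Ratio = 47 / 44 = 1.0682

1.0682


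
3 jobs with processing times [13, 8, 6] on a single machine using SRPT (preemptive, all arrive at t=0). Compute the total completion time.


Since all jobs arrive at t=0, SRPT equals SPT ordering.
SPT order: [6, 8, 13]
Completion times:
  Job 1: p=6, C=6
  Job 2: p=8, C=14
  Job 3: p=13, C=27
Total completion time = 6 + 14 + 27 = 47

47


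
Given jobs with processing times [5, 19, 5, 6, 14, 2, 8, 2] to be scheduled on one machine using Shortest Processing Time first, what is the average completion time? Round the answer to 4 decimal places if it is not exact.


Sort jobs by processing time (SPT order): [2, 2, 5, 5, 6, 8, 14, 19]
Compute completion times sequentially:
  Job 1: processing = 2, completes at 2
  Job 2: processing = 2, completes at 4
  Job 3: processing = 5, completes at 9
  Job 4: processing = 5, completes at 14
  Job 5: processing = 6, completes at 20
  Job 6: processing = 8, completes at 28
  Job 7: processing = 14, completes at 42
  Job 8: processing = 19, completes at 61
Sum of completion times = 180
Average completion time = 180/8 = 22.5

22.5


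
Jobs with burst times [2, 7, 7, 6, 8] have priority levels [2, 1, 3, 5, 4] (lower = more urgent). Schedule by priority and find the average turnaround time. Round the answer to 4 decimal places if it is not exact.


Sort by priority (ascending = highest first):
Order: [(1, 7), (2, 2), (3, 7), (4, 8), (5, 6)]
Completion times:
  Priority 1, burst=7, C=7
  Priority 2, burst=2, C=9
  Priority 3, burst=7, C=16
  Priority 4, burst=8, C=24
  Priority 5, burst=6, C=30
Average turnaround = 86/5 = 17.2

17.2


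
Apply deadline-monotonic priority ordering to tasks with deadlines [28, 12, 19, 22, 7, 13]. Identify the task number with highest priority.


Sort tasks by relative deadline (ascending):
  Task 5: deadline = 7
  Task 2: deadline = 12
  Task 6: deadline = 13
  Task 3: deadline = 19
  Task 4: deadline = 22
  Task 1: deadline = 28
Priority order (highest first): [5, 2, 6, 3, 4, 1]
Highest priority task = 5

5


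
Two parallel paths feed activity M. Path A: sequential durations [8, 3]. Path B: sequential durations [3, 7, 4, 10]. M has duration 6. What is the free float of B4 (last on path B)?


ES(B4) = sum of predecessors on chain B = 14
EF(B4) = ES + duration = 14 + 10 = 24
Successor of B4 is M. ES(M) = max(sum(A), sum(B)) = max(11, 24) = 24
Free float = ES(successor) - EF(current) = 24 - 24 = 0

0


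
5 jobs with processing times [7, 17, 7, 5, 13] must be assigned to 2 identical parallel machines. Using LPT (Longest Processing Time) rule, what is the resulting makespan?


Sort jobs in decreasing order (LPT): [17, 13, 7, 7, 5]
Assign each job to the least loaded machine:
  Machine 1: jobs [17, 7], load = 24
  Machine 2: jobs [13, 7, 5], load = 25
Makespan = max load = 25

25


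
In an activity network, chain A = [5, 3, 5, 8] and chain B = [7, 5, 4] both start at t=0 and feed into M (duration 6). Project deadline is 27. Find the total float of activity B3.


Forward pass: ES(B3) = sum of predecessors on chain B = 12
EF = ES + duration = 12 + 4 = 16
Backward pass: LF(M) = deadline = 27; LS(M) = 27 - 6 = 21
LF(B3) = LS(M) - sum(successors on chain B) = 21 - 0 = 21
LS = LF - duration = 21 - 4 = 17
Total float = LS - ES = 17 - 12 = 5

5


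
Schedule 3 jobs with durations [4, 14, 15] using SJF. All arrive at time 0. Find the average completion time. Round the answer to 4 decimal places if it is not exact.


SJF order (ascending): [4, 14, 15]
Completion times:
  Job 1: burst=4, C=4
  Job 2: burst=14, C=18
  Job 3: burst=15, C=33
Average completion = 55/3 = 18.3333

18.3333


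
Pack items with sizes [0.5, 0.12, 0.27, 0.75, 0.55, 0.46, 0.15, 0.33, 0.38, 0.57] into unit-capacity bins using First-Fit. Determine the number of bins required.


Place items sequentially using First-Fit:
  Item 0.5 -> new Bin 1
  Item 0.12 -> Bin 1 (now 0.62)
  Item 0.27 -> Bin 1 (now 0.89)
  Item 0.75 -> new Bin 2
  Item 0.55 -> new Bin 3
  Item 0.46 -> new Bin 4
  Item 0.15 -> Bin 2 (now 0.9)
  Item 0.33 -> Bin 3 (now 0.88)
  Item 0.38 -> Bin 4 (now 0.84)
  Item 0.57 -> new Bin 5
Total bins used = 5

5


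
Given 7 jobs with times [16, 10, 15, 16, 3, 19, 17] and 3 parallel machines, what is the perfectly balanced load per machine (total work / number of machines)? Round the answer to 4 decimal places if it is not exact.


Total processing time = 16 + 10 + 15 + 16 + 3 + 19 + 17 = 96
Number of machines = 3
Ideal balanced load = 96 / 3 = 32.0

32.0


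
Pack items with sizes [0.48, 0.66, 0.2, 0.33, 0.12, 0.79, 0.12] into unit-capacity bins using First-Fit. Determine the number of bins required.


Place items sequentially using First-Fit:
  Item 0.48 -> new Bin 1
  Item 0.66 -> new Bin 2
  Item 0.2 -> Bin 1 (now 0.68)
  Item 0.33 -> Bin 2 (now 0.99)
  Item 0.12 -> Bin 1 (now 0.8)
  Item 0.79 -> new Bin 3
  Item 0.12 -> Bin 1 (now 0.92)
Total bins used = 3

3


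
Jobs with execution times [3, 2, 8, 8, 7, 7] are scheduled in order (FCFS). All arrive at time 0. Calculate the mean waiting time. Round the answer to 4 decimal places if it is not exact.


FCFS order (as given): [3, 2, 8, 8, 7, 7]
Waiting times:
  Job 1: wait = 0
  Job 2: wait = 3
  Job 3: wait = 5
  Job 4: wait = 13
  Job 5: wait = 21
  Job 6: wait = 28
Sum of waiting times = 70
Average waiting time = 70/6 = 11.6667

11.6667


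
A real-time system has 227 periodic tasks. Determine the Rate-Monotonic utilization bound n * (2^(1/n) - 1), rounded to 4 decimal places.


Compute 2^(1/227) = 1.0030581785
Subtract 1: 1.0030581785 - 1 = 0.0030581785
Multiply by n: 227 * 0.0030581785 = 0.6942065195
Round to 4 dp: 0.6942

0.6942


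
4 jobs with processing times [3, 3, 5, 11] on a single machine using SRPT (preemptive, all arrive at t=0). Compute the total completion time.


Since all jobs arrive at t=0, SRPT equals SPT ordering.
SPT order: [3, 3, 5, 11]
Completion times:
  Job 1: p=3, C=3
  Job 2: p=3, C=6
  Job 3: p=5, C=11
  Job 4: p=11, C=22
Total completion time = 3 + 6 + 11 + 22 = 42

42


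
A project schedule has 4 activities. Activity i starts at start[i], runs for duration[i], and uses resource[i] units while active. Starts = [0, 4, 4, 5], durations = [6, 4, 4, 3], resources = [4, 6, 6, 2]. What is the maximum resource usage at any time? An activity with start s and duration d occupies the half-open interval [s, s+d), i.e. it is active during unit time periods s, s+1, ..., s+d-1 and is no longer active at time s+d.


Each activity i is active on [start_i, start_i + duration_i).
Compute total resource usage per time slot:
  t=0: active resources = [4], total = 4
  t=1: active resources = [4], total = 4
  t=2: active resources = [4], total = 4
  t=3: active resources = [4], total = 4
  t=4: active resources = [4, 6, 6], total = 16
  t=5: active resources = [4, 6, 6, 2], total = 18
  t=6: active resources = [6, 6, 2], total = 14
  t=7: active resources = [6, 6, 2], total = 14
Peak resource demand = 18

18


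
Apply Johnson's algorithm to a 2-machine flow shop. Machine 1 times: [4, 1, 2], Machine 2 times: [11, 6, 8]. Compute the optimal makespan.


Apply Johnson's rule:
  Group 1 (a <= b): [(2, 1, 6), (3, 2, 8), (1, 4, 11)]
  Group 2 (a > b): []
Optimal job order: [2, 3, 1]
Schedule:
  Job 2: M1 done at 1, M2 done at 7
  Job 3: M1 done at 3, M2 done at 15
  Job 1: M1 done at 7, M2 done at 26
Makespan = 26

26


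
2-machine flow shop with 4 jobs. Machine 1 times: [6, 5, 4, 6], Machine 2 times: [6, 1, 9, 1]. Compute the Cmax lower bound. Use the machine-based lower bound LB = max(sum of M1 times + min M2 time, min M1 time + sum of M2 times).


LB1 = sum(M1 times) + min(M2 times) = 21 + 1 = 22
LB2 = min(M1 times) + sum(M2 times) = 4 + 17 = 21
Lower bound = max(LB1, LB2) = max(22, 21) = 22

22


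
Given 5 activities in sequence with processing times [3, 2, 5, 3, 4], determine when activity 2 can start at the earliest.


Activity 2 starts after activities 1 through 1 complete.
Predecessor durations: [3]
ES = 3 = 3

3


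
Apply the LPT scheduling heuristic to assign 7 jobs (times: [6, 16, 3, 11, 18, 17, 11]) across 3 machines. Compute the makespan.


Sort jobs in decreasing order (LPT): [18, 17, 16, 11, 11, 6, 3]
Assign each job to the least loaded machine:
  Machine 1: jobs [18, 6, 3], load = 27
  Machine 2: jobs [17, 11], load = 28
  Machine 3: jobs [16, 11], load = 27
Makespan = max load = 28

28


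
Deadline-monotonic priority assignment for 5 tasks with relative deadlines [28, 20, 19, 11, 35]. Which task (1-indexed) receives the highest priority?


Sort tasks by relative deadline (ascending):
  Task 4: deadline = 11
  Task 3: deadline = 19
  Task 2: deadline = 20
  Task 1: deadline = 28
  Task 5: deadline = 35
Priority order (highest first): [4, 3, 2, 1, 5]
Highest priority task = 4

4


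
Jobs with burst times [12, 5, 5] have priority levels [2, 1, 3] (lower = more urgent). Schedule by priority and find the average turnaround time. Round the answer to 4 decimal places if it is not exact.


Sort by priority (ascending = highest first):
Order: [(1, 5), (2, 12), (3, 5)]
Completion times:
  Priority 1, burst=5, C=5
  Priority 2, burst=12, C=17
  Priority 3, burst=5, C=22
Average turnaround = 44/3 = 14.6667

14.6667


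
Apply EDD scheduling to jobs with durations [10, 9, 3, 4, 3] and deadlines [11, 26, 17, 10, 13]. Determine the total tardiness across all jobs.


Sort by due date (EDD order): [(4, 10), (10, 11), (3, 13), (3, 17), (9, 26)]
Compute completion times and tardiness:
  Job 1: p=4, d=10, C=4, tardiness=max(0,4-10)=0
  Job 2: p=10, d=11, C=14, tardiness=max(0,14-11)=3
  Job 3: p=3, d=13, C=17, tardiness=max(0,17-13)=4
  Job 4: p=3, d=17, C=20, tardiness=max(0,20-17)=3
  Job 5: p=9, d=26, C=29, tardiness=max(0,29-26)=3
Total tardiness = 13

13


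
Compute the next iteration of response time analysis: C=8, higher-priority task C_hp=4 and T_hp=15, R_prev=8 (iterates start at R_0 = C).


R_next = C + ceil(R_prev / T_hp) * C_hp
ceil(8 / 15) = ceil(0.5333) = 1
Interference = 1 * 4 = 4
R_next = 8 + 4 = 12

12


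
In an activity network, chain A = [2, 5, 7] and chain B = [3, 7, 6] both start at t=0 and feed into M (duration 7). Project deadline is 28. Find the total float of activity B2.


Forward pass: ES(B2) = sum of predecessors on chain B = 3
EF = ES + duration = 3 + 7 = 10
Backward pass: LF(M) = deadline = 28; LS(M) = 28 - 7 = 21
LF(B2) = LS(M) - sum(successors on chain B) = 21 - 6 = 15
LS = LF - duration = 15 - 7 = 8
Total float = LS - ES = 8 - 3 = 5

5


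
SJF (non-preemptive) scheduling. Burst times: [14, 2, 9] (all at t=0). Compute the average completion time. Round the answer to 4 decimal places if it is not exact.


SJF order (ascending): [2, 9, 14]
Completion times:
  Job 1: burst=2, C=2
  Job 2: burst=9, C=11
  Job 3: burst=14, C=25
Average completion = 38/3 = 12.6667

12.6667


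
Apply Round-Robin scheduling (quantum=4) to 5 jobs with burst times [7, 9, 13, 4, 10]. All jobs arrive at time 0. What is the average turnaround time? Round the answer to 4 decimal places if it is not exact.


Time quantum = 4
Execution trace:
  J1 runs 4 units, time = 4
  J2 runs 4 units, time = 8
  J3 runs 4 units, time = 12
  J4 runs 4 units, time = 16
  J5 runs 4 units, time = 20
  J1 runs 3 units, time = 23
  J2 runs 4 units, time = 27
  J3 runs 4 units, time = 31
  J5 runs 4 units, time = 35
  J2 runs 1 units, time = 36
  J3 runs 4 units, time = 40
  J5 runs 2 units, time = 42
  J3 runs 1 units, time = 43
Finish times: [23, 36, 43, 16, 42]
Average turnaround = 160/5 = 32.0

32.0


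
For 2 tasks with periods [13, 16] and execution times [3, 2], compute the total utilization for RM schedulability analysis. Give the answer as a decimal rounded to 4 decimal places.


Compute individual utilizations (exact fractions):
  Task 1: C/T = 3/13 (approx. 0.2308)
  Task 2: C/T = 2/16 = 1/8 (approx. 0.125)
Total utilization U = 3/13 + 1/8 = 37/104
Rounded to 4 decimal places: U = 0.3558
RM (Liu & Layland) bound for 2 tasks = 0.828427; compare with U = 37/104 (approx. 0.355769)
U <= bound, so schedulable by RM sufficient condition.

0.3558


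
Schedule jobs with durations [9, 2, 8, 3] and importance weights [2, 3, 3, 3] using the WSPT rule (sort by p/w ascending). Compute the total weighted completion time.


Compute p/w ratios and sort ascending (WSPT): [(2, 3), (3, 3), (8, 3), (9, 2)]
Compute weighted completion times:
  Job (p=2,w=3): C=2, w*C=3*2=6
  Job (p=3,w=3): C=5, w*C=3*5=15
  Job (p=8,w=3): C=13, w*C=3*13=39
  Job (p=9,w=2): C=22, w*C=2*22=44
Total weighted completion time = 104

104


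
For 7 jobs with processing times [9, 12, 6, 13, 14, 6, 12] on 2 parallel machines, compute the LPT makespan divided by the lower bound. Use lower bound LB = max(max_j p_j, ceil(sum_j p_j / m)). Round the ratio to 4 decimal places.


LPT order: [14, 13, 12, 12, 9, 6, 6]
Machine loads after assignment: [38, 34]
LPT makespan = 38
Lower bound = max(max_job, ceil(total/2)) = max(14, 36) = 36
Ratio = 38 / 36 = 1.0556

1.0556


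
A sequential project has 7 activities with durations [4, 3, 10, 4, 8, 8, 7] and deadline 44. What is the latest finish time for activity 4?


LF(activity 4) = deadline - sum of successor durations
Successors: activities 5 through 7 with durations [8, 8, 7]
Sum of successor durations = 23
LF = 44 - 23 = 21

21


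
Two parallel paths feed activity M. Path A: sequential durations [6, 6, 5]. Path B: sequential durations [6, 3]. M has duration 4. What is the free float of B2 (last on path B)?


ES(B2) = sum of predecessors on chain B = 6
EF(B2) = ES + duration = 6 + 3 = 9
Successor of B2 is M. ES(M) = max(sum(A), sum(B)) = max(17, 9) = 17
Free float = ES(successor) - EF(current) = 17 - 9 = 8

8


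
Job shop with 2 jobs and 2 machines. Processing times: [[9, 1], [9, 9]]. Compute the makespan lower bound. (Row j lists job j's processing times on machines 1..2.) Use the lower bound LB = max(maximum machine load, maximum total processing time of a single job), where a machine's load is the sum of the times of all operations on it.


Machine loads:
  Machine 1: 9 + 9 = 18
  Machine 2: 1 + 9 = 10
Max machine load = 18
Job totals:
  Job 1: 10
  Job 2: 18
Max job total = 18
Lower bound = max(18, 18) = 18

18


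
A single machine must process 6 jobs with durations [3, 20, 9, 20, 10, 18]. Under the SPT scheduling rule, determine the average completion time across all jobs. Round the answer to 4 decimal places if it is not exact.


Sort jobs by processing time (SPT order): [3, 9, 10, 18, 20, 20]
Compute completion times sequentially:
  Job 1: processing = 3, completes at 3
  Job 2: processing = 9, completes at 12
  Job 3: processing = 10, completes at 22
  Job 4: processing = 18, completes at 40
  Job 5: processing = 20, completes at 60
  Job 6: processing = 20, completes at 80
Sum of completion times = 217
Average completion time = 217/6 = 36.1667

36.1667


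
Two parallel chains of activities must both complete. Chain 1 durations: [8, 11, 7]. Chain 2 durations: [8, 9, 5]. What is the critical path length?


Path A total = 8 + 11 + 7 = 26
Path B total = 8 + 9 + 5 = 22
Critical path = longest path = max(26, 22) = 26

26


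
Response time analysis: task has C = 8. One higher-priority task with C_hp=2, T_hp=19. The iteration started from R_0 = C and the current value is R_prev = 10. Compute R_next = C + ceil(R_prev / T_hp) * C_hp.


R_next = C + ceil(R_prev / T_hp) * C_hp
ceil(10 / 19) = ceil(0.5263) = 1
Interference = 1 * 2 = 2
R_next = 8 + 2 = 10
R_next = R_prev, so the iteration has converged (response time = 10).

10


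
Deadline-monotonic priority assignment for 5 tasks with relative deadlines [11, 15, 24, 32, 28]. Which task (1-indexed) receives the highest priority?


Sort tasks by relative deadline (ascending):
  Task 1: deadline = 11
  Task 2: deadline = 15
  Task 3: deadline = 24
  Task 5: deadline = 28
  Task 4: deadline = 32
Priority order (highest first): [1, 2, 3, 5, 4]
Highest priority task = 1

1
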